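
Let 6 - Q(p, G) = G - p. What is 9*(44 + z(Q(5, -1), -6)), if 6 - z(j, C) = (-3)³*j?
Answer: 3366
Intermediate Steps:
Q(p, G) = 6 + p - G (Q(p, G) = 6 - (G - p) = 6 + (p - G) = 6 + p - G)
z(j, C) = 6 + 27*j (z(j, C) = 6 - (-3)³*j = 6 - (-27)*j = 6 + 27*j)
9*(44 + z(Q(5, -1), -6)) = 9*(44 + (6 + 27*(6 + 5 - 1*(-1)))) = 9*(44 + (6 + 27*(6 + 5 + 1))) = 9*(44 + (6 + 27*12)) = 9*(44 + (6 + 324)) = 9*(44 + 330) = 9*374 = 3366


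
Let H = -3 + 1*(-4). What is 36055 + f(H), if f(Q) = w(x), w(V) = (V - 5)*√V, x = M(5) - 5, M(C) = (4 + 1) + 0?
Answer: 36055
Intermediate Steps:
H = -7 (H = -3 - 4 = -7)
M(C) = 5 (M(C) = 5 + 0 = 5)
x = 0 (x = 5 - 5 = 0)
w(V) = √V*(-5 + V) (w(V) = (-5 + V)*√V = √V*(-5 + V))
f(Q) = 0 (f(Q) = √0*(-5 + 0) = 0*(-5) = 0)
36055 + f(H) = 36055 + 0 = 36055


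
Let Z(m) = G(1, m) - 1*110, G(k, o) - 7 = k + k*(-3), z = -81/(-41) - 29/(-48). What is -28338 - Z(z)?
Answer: -28233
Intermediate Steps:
z = 5077/1968 (z = -81*(-1/41) - 29*(-1/48) = 81/41 + 29/48 = 5077/1968 ≈ 2.5798)
G(k, o) = 7 - 2*k (G(k, o) = 7 + (k + k*(-3)) = 7 + (k - 3*k) = 7 - 2*k)
Z(m) = -105 (Z(m) = (7 - 2*1) - 1*110 = (7 - 2) - 110 = 5 - 110 = -105)
-28338 - Z(z) = -28338 - 1*(-105) = -28338 + 105 = -28233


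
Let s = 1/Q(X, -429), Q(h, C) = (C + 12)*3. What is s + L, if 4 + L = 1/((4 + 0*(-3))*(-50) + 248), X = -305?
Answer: -79663/20016 ≈ -3.9800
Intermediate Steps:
Q(h, C) = 36 + 3*C (Q(h, C) = (12 + C)*3 = 36 + 3*C)
L = -191/48 (L = -4 + 1/((4 + 0*(-3))*(-50) + 248) = -4 + 1/((4 + 0)*(-50) + 248) = -4 + 1/(4*(-50) + 248) = -4 + 1/(-200 + 248) = -4 + 1/48 = -191/48 ≈ -3.9792)
s = -1/1251 (s = 1/(36 + 3*(-429)) = 1/(36 - 1287) = 1/(-1251) = -1/1251 ≈ -0.00079936)
s + L = -1/1251 - 191/48 = -79663/20016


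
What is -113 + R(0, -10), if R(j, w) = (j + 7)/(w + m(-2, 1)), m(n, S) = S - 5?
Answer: -227/2 ≈ -113.50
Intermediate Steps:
m(n, S) = -5 + S
R(j, w) = (7 + j)/(-4 + w) (R(j, w) = (j + 7)/(w + (-5 + 1)) = (7 + j)/(w - 4) = (7 + j)/(-4 + w))
-113 + R(0, -10) = -113 + (7 + 0)/(-4 - 10) = -113 + 7/(-14) = -113 - 1/14*7 = -113 - ½ = -227/2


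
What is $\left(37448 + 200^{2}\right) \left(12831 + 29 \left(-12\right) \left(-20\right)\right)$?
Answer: $1532773368$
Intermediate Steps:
$\left(37448 + 200^{2}\right) \left(12831 + 29 \left(-12\right) \left(-20\right)\right) = \left(37448 + 40000\right) \left(12831 - -6960\right) = 77448 \left(12831 + 6960\right) = 77448 \cdot 19791 = 1532773368$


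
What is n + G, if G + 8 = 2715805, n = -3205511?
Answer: -489714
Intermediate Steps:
G = 2715797 (G = -8 + 2715805 = 2715797)
n + G = -3205511 + 2715797 = -489714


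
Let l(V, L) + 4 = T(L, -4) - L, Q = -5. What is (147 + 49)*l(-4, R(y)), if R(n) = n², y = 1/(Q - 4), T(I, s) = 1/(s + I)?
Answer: -21861056/26163 ≈ -835.57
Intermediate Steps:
T(I, s) = 1/(I + s)
y = -⅑ (y = 1/(-5 - 4) = 1/(-9) = -⅑ ≈ -0.11111)
l(V, L) = -4 + 1/(-4 + L) - L (l(V, L) = -4 + (1/(L - 4) - L) = -4 + (1/(-4 + L) - L) = -4 + 1/(-4 + L) - L)
(147 + 49)*l(-4, R(y)) = (147 + 49)*((17 - ((-⅑)²)²)/(-4 + (-⅑)²)) = 196*((17 - (1/81)²)/(-4 + 1/81)) = 196*((17 - 1*1/6561)/(-323/81)) = 196*(-81*(17 - 1/6561)/323) = 196*(-81/323*111536/6561) = 196*(-111536/26163) = -21861056/26163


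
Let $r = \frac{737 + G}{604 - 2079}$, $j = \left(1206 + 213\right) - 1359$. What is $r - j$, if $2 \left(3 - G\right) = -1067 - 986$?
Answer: $- \frac{180533}{2950} \approx -61.198$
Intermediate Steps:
$G = \frac{2059}{2}$ ($G = 3 - \frac{-1067 - 986}{2} = 3 - - \frac{2053}{2} = 3 + \frac{2053}{2} = \frac{2059}{2} \approx 1029.5$)
$j = 60$ ($j = 1419 - 1359 = 60$)
$r = - \frac{3533}{2950}$ ($r = \frac{737 + \frac{2059}{2}}{604 - 2079} = \frac{3533}{2 \left(-1475\right)} = \frac{3533}{2} \left(- \frac{1}{1475}\right) = - \frac{3533}{2950} \approx -1.1976$)
$r - j = - \frac{3533}{2950} - 60 = - \frac{180533}{2950}$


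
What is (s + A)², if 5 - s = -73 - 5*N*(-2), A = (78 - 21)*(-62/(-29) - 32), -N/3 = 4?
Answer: 1902704400/841 ≈ 2.2624e+6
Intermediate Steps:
N = -12 (N = -3*4 = -12)
A = -49362/29 (A = 57*(-62*(-1/29) - 32) = 57*(62/29 - 32) = 57*(-866/29) = -49362/29 ≈ -1702.1)
s = 198 (s = 5 - (-73 - 5*(-12)*(-2)) = 5 - (-73 + 60*(-2)) = 5 - (-73 - 120) = 5 - 1*(-193) = 5 + 193 = 198)
(s + A)² = (198 - 49362/29)² = (-43620/29)² = 1902704400/841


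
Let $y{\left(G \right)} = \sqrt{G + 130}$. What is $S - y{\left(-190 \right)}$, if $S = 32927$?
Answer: $32927 - 2 i \sqrt{15} \approx 32927.0 - 7.746 i$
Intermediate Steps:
$y{\left(G \right)} = \sqrt{130 + G}$
$S - y{\left(-190 \right)} = 32927 - \sqrt{130 - 190} = 32927 - \sqrt{-60} = 32927 - 2 i \sqrt{15}$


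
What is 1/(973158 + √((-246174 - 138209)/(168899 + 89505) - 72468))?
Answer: 251467919832/244718036654274911 - 2*I*√1209744518798455/244718036654274911 ≈ 1.0276e-6 - 2.8426e-10*I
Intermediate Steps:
1/(973158 + √((-246174 - 138209)/(168899 + 89505) - 72468)) = 1/(973158 + √(-384383/258404 - 72468)) = 1/(973158 + √(-18726405455/258404)) = 1/(973158 + I*√1209744518798455/129202)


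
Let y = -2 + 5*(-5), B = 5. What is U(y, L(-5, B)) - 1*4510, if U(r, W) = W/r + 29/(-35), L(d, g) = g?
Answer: -4262908/945 ≈ -4511.0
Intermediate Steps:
y = -27 (y = -2 - 25 = -27)
U(r, W) = -29/35 + W/r (U(r, W) = W/r + 29*(-1/35) = W/r - 29/35 = -29/35 + W/r)
U(y, L(-5, B)) - 1*4510 = (-29/35 + 5/(-27)) - 1*4510 = (-29/35 + 5*(-1/27)) - 4510 = (-29/35 - 5/27) - 4510 = -958/945 - 4510 = -4262908/945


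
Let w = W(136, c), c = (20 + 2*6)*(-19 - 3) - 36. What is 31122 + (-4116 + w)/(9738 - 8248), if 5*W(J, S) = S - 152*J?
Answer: 115908454/3725 ≈ 31116.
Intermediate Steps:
c = -740 (c = (20 + 12)*(-22) - 36 = 32*(-22) - 36 = -704 - 36 = -740)
W(J, S) = -152*J/5 + S/5 (W(J, S) = (S - 152*J)/5 = -152*J/5 + S/5)
w = -21412/5 (w = -152/5*136 + (⅕)*(-740) = -20672/5 - 148 = -21412/5 ≈ -4282.4)
31122 + (-4116 + w)/(9738 - 8248) = 31122 + (-4116 - 21412/5)/(9738 - 8248) = 31122 - 41992/5/1490 = 31122 - 41992/5*1/1490 = 31122 - 20996/3725 = 115908454/3725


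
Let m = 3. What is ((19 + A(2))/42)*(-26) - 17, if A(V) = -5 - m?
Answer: -500/21 ≈ -23.810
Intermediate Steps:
A(V) = -8 (A(V) = -5 - 1*3 = -5 - 3 = -8)
((19 + A(2))/42)*(-26) - 17 = ((19 - 8)/42)*(-26) - 17 = (11*(1/42))*(-26) - 17 = (11/42)*(-26) - 17 = -143/21 - 17 = -500/21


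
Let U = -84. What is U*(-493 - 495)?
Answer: 82992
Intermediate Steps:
U*(-493 - 495) = -84*(-493 - 495) = -84*(-988) = 82992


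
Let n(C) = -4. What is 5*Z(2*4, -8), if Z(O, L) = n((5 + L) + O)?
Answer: -20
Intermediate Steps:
Z(O, L) = -4
5*Z(2*4, -8) = 5*(-4) = -20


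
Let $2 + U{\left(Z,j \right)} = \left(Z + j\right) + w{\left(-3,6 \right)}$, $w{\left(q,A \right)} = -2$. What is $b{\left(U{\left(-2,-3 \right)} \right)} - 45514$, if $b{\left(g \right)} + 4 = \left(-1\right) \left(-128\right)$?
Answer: $-45390$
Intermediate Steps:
$U{\left(Z,j \right)} = -4 + Z + j$ ($U{\left(Z,j \right)} = -2 - \left(2 - Z - j\right) = -2 + \left(-2 + Z + j\right) = -4 + Z + j$)
$b{\left(g \right)} = 124$ ($b{\left(g \right)} = -4 - -128 = -4 + 128 = 124$)
$b{\left(U{\left(-2,-3 \right)} \right)} - 45514 = 124 - 45514 = -45390$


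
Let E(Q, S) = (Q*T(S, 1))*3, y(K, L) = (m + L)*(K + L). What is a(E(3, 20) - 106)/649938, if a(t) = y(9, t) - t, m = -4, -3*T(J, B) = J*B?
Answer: 4476/108323 ≈ 0.041321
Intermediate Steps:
T(J, B) = -B*J/3 (T(J, B) = -J*B/3 = -B*J/3)
y(K, L) = (-4 + L)*(K + L)
E(Q, S) = -Q*S (E(Q, S) = (Q*(-1/3*1*S))*3 = (Q*(-S/3))*3 = -Q*S/3*3 = -Q*S)
a(t) = -36 + t**2 + 4*t (a(t) = (t**2 - 4*9 - 4*t + 9*t) - t = (t**2 - 36 - 4*t + 9*t) - t = (-36 + t**2 + 5*t) - t = -36 + t**2 + 4*t)
a(E(3, 20) - 106)/649938 = (-36 + (-1*3*20 - 106)**2 + 4*(-1*3*20 - 106))/649938 = (-36 + (-60 - 106)**2 + 4*(-60 - 106))*(1/649938) = (-36 + (-166)**2 + 4*(-166))*(1/649938) = (-36 + 27556 - 664)*(1/649938) = 26856*(1/649938) = 4476/108323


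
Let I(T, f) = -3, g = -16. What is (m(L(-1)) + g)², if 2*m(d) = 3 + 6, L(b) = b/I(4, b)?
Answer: 529/4 ≈ 132.25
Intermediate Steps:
L(b) = -b/3 (L(b) = b/(-3) = b*(-⅓) = -b/3)
m(d) = 9/2 (m(d) = (3 + 6)/2 = (½)*9 = 9/2)
(m(L(-1)) + g)² = (9/2 - 16)² = (-23/2)² = 529/4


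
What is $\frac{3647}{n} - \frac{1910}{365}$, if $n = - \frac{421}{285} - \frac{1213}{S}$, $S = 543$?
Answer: $- \frac{657459747}{665468} \approx -987.97$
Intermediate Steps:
$n = - \frac{63812}{17195}$ ($n = - \frac{421}{285} - \frac{1213}{543} = - \frac{63812}{17195} \approx -3.7111$)
$\frac{3647}{n} - \frac{1910}{365} = \frac{3647}{- \frac{63812}{17195}} - \frac{1910}{365} = 3647 \left(- \frac{17195}{63812}\right) - \frac{382}{73} = - \frac{8958595}{9116} - \frac{382}{73} = - \frac{657459747}{665468}$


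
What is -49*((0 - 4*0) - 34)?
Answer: 1666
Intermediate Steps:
-49*((0 - 4*0) - 34) = -49*((0 + 0) - 34) = -49*(0 - 34) = -49*(-34) = 1666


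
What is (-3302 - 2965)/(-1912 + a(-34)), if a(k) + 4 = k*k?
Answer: 6267/760 ≈ 8.2460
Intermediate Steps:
a(k) = -4 + k**2 (a(k) = -4 + k*k = -4 + k**2)
(-3302 - 2965)/(-1912 + a(-34)) = (-3302 - 2965)/(-1912 + (-4 + (-34)**2)) = -6267/(-1912 + (-4 + 1156)) = -6267/(-1912 + 1152) = -6267/(-760) = -6267*(-1/760) = 6267/760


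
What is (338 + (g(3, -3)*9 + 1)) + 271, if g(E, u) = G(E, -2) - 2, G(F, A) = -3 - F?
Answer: 538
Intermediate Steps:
g(E, u) = -5 - E (g(E, u) = (-3 - E) - 2 = -5 - E)
(338 + (g(3, -3)*9 + 1)) + 271 = (338 + ((-5 - 1*3)*9 + 1)) + 271 = (338 + ((-5 - 3)*9 + 1)) + 271 = (338 + (-8*9 + 1)) + 271 = (338 + (-72 + 1)) + 271 = (338 - 71) + 271 = 267 + 271 = 538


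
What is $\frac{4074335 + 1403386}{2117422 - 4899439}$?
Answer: $- \frac{1825907}{927339} \approx -1.969$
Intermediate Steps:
$\frac{4074335 + 1403386}{2117422 - 4899439} = \frac{5477721}{-2782017} = 5477721 \left(- \frac{1}{2782017}\right) = - \frac{1825907}{927339}$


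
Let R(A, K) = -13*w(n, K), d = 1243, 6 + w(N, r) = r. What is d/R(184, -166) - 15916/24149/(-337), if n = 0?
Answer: 10151386935/18197044268 ≈ 0.55786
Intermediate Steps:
w(N, r) = -6 + r
R(A, K) = 78 - 13*K (R(A, K) = -13*(-6 + K) = 78 - 13*K)
d/R(184, -166) - 15916/24149/(-337) = 1243/(78 - 13*(-166)) - 15916/24149/(-337) = 1243/(78 + 2158) - 15916*1/24149*(-1/337) = 1243/2236 - 15916/24149*(-1/337) = 1243*(1/2236) + 15916/8138213 = 1243/2236 + 15916/8138213 = 10151386935/18197044268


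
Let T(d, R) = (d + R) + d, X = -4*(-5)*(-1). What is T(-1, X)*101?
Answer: -2222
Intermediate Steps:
X = -20 (X = 20*(-1) = -20)
T(d, R) = R + 2*d (T(d, R) = (R + d) + d = R + 2*d)
T(-1, X)*101 = (-20 + 2*(-1))*101 = (-20 - 2)*101 = -22*101 = -2222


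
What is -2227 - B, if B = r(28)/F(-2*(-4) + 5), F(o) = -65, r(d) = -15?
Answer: -28954/13 ≈ -2227.2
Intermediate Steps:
B = 3/13 (B = -15/(-65) = -15*(-1/65) = 3/13 ≈ 0.23077)
-2227 - B = -2227 - 1*3/13 = -2227 - 3/13 = -28954/13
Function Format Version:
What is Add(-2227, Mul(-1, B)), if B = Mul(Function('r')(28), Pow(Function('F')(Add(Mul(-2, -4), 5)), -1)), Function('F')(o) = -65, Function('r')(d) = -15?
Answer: Rational(-28954, 13) ≈ -2227.2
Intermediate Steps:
B = Rational(3, 13) (B = Mul(-15, Pow(-65, -1)) = Mul(-15, Rational(-1, 65)) = Rational(3, 13) ≈ 0.23077)
Add(-2227, Mul(-1, B)) = Add(-2227, Mul(-1, Rational(3, 13))) = Add(-2227, Rational(-3, 13)) = Rational(-28954, 13)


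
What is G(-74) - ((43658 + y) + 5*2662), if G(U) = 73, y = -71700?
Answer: 14805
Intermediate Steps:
G(-74) - ((43658 + y) + 5*2662) = 73 - ((43658 - 71700) + 5*2662) = 73 - (-28042 + 13310) = 73 - 1*(-14732) = 73 + 14732 = 14805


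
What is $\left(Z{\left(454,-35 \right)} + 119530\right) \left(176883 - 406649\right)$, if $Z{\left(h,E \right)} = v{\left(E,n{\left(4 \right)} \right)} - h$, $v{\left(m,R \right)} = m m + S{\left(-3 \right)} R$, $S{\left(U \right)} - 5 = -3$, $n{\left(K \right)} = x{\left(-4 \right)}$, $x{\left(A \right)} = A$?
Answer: $-27639241438$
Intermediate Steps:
$n{\left(K \right)} = -4$
$S{\left(U \right)} = 2$ ($S{\left(U \right)} = 5 - 3 = 2$)
$v{\left(m,R \right)} = m^{2} + 2 R$ ($v{\left(m,R \right)} = m m + 2 R = m^{2} + 2 R$)
$Z{\left(h,E \right)} = -8 + E^{2} - h$ ($Z{\left(h,E \right)} = \left(E^{2} + 2 \left(-4\right)\right) - h = \left(E^{2} - 8\right) - h = \left(-8 + E^{2}\right) - h = -8 + E^{2} - h$)
$\left(Z{\left(454,-35 \right)} + 119530\right) \left(176883 - 406649\right) = \left(\left(-8 + \left(-35\right)^{2} - 454\right) + 119530\right) \left(176883 - 406649\right) = \left(\left(-8 + 1225 - 454\right) + 119530\right) \left(-229766\right) = \left(763 + 119530\right) \left(-229766\right) = 120293 \left(-229766\right) = -27639241438$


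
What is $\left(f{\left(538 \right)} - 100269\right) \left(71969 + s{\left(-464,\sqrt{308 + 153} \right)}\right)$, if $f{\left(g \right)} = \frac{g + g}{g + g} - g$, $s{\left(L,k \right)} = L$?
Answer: $-7208133030$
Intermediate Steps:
$f{\left(g \right)} = 1 - g$ ($f{\left(g \right)} = \frac{2 g}{2 g} - g = 2 g \frac{1}{2 g} - g = 1 - g$)
$\left(f{\left(538 \right)} - 100269\right) \left(71969 + s{\left(-464,\sqrt{308 + 153} \right)}\right) = \left(\left(1 - 538\right) - 100269\right) \left(71969 - 464\right) = \left(\left(1 - 538\right) - 100269\right) 71505 = \left(-537 - 100269\right) 71505 = \left(-100806\right) 71505 = -7208133030$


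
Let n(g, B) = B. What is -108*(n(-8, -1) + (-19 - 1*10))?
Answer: 3240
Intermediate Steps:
-108*(n(-8, -1) + (-19 - 1*10)) = -108*(-1 + (-19 - 1*10)) = -108*(-1 + (-19 - 10)) = -108*(-1 - 29) = -108*(-30) = 3240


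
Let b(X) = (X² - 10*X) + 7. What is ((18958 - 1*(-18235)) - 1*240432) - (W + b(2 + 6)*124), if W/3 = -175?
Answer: -201598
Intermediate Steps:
b(X) = 7 + X² - 10*X
W = -525 (W = 3*(-175) = -525)
((18958 - 1*(-18235)) - 1*240432) - (W + b(2 + 6)*124) = ((18958 - 1*(-18235)) - 1*240432) - (-525 + (7 + (2 + 6)² - 10*(2 + 6))*124) = ((18958 + 18235) - 240432) - (-525 + (7 + 8² - 10*8)*124) = (37193 - 240432) - (-525 + (7 + 64 - 80)*124) = -203239 - (-525 - 9*124) = -203239 - (-525 - 1116) = -203239 - 1*(-1641) = -203239 + 1641 = -201598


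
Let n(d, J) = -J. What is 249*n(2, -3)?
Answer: 747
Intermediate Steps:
249*n(2, -3) = 249*(-1*(-3)) = 249*3 = 747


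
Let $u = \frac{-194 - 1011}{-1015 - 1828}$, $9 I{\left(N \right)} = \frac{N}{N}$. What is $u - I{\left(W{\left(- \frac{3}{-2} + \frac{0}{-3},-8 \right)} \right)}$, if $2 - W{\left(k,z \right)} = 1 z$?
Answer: $\frac{8002}{25587} \approx 0.31274$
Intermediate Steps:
$W{\left(k,z \right)} = 2 - z$ ($W{\left(k,z \right)} = 2 - 1 z = 2 - z$)
$I{\left(N \right)} = \frac{1}{9}$ ($I{\left(N \right)} = \frac{N \frac{1}{N}}{9} = \frac{1}{9} \cdot 1 = \frac{1}{9}$)
$u = \frac{1205}{2843}$ ($u = - \frac{1205}{-2843} = \left(-1205\right) \left(- \frac{1}{2843}\right) = \frac{1205}{2843} \approx 0.42385$)
$u - I{\left(W{\left(- \frac{3}{-2} + \frac{0}{-3},-8 \right)} \right)} = \frac{1205}{2843} - \frac{1}{9} = \frac{8002}{25587}$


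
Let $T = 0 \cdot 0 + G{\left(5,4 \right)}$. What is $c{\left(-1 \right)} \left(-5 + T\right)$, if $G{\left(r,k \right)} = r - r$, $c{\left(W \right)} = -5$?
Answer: $25$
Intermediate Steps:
$G{\left(r,k \right)} = 0$
$T = 0$ ($T = 0 \cdot 0 + 0 = 0 + 0 = 0$)
$c{\left(-1 \right)} \left(-5 + T\right) = - 5 \left(-5 + 0\right) = \left(-5\right) \left(-5\right) = 25$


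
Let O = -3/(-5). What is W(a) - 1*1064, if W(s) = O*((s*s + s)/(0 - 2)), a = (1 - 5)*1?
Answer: -5338/5 ≈ -1067.6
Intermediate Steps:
O = 3/5 (O = -3*(-1/5) = 3/5 ≈ 0.60000)
a = -4 (a = -4*1 = -4)
W(s) = -3*s/10 - 3*s**2/10 (W(s) = 3*((s*s + s)/(0 - 2))/5 = 3*((s**2 + s)/(-2))/5 = 3*((s + s**2)*(-1/2))/5 = 3*(-s/2 - s**2/2)/5 = -3*s/10 - 3*s**2/10)
W(a) - 1*1064 = -3/10*(-4)*(1 - 4) - 1*1064 = -3/10*(-4)*(-3) - 1064 = -18/5 - 1064 = -5338/5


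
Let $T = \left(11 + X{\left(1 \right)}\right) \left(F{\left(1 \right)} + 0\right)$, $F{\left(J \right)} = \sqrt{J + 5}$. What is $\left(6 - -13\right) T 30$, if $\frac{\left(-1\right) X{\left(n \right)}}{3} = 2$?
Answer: $2850 \sqrt{6} \approx 6981.0$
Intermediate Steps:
$F{\left(J \right)} = \sqrt{5 + J}$
$X{\left(n \right)} = -6$ ($X{\left(n \right)} = \left(-3\right) 2 = -6$)
$T = 5 \sqrt{6}$ ($T = \left(11 - 6\right) \left(\sqrt{5 + 1} + 0\right) = 5 \left(\sqrt{6} + 0\right) = 5 \sqrt{6} \approx 12.247$)
$\left(6 - -13\right) T 30 = \left(6 - -13\right) 5 \sqrt{6} \cdot 30 = \left(6 + 13\right) 5 \sqrt{6} \cdot 30 = 19 \cdot 5 \sqrt{6} \cdot 30 = 95 \sqrt{6} \cdot 30 = 2850 \sqrt{6}$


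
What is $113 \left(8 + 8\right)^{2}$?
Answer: $28928$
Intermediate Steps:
$113 \left(8 + 8\right)^{2} = 113 \cdot 16^{2} = 113 \cdot 256 = 28928$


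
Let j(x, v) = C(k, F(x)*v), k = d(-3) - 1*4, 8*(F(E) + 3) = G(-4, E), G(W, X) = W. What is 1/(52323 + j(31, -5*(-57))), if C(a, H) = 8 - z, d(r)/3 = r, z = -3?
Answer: 1/52334 ≈ 1.9108e-5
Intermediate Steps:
d(r) = 3*r
F(E) = -7/2 (F(E) = -3 + (⅛)*(-4) = -3 - ½ = -7/2)
k = -13 (k = 3*(-3) - 1*4 = -9 - 4 = -13)
C(a, H) = 11 (C(a, H) = 8 - 1*(-3) = 8 + 3 = 11)
j(x, v) = 11
1/(52323 + j(31, -5*(-57))) = 1/(52323 + 11) = 1/52334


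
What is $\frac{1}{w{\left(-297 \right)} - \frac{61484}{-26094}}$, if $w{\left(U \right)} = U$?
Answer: $- \frac{13047}{3844217} \approx -0.0033939$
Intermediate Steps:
$\frac{1}{w{\left(-297 \right)} - \frac{61484}{-26094}} = \frac{1}{-297 - \frac{61484}{-26094}} = \frac{1}{-297 - - \frac{30742}{13047}} = \frac{1}{-297 + \frac{30742}{13047}} = \frac{1}{- \frac{3844217}{13047}} = - \frac{13047}{3844217}$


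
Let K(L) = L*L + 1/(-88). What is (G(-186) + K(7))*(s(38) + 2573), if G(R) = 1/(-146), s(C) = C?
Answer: 821574649/6424 ≈ 1.2789e+5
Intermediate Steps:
G(R) = -1/146
K(L) = -1/88 + L**2 (K(L) = L**2 - 1/88 = -1/88 + L**2)
(G(-186) + K(7))*(s(38) + 2573) = (-1/146 + (-1/88 + 7**2))*(38 + 2573) = (-1/146 + (-1/88 + 49))*2611 = (-1/146 + 4311/88)*2611 = (314659/6424)*2611 = 821574649/6424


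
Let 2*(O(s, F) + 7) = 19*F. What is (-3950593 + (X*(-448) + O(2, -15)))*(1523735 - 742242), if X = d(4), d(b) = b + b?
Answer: -6180556958929/2 ≈ -3.0903e+12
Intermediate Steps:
d(b) = 2*b
O(s, F) = -7 + 19*F/2 (O(s, F) = -7 + (19*F)/2 = -7 + 19*F/2)
X = 8 (X = 2*4 = 8)
(-3950593 + (X*(-448) + O(2, -15)))*(1523735 - 742242) = (-3950593 + (8*(-448) + (-7 + (19/2)*(-15))))*(1523735 - 742242) = (-3950593 + (-3584 + (-7 - 285/2)))*781493 = (-3950593 + (-3584 - 299/2))*781493 = (-3950593 - 7467/2)*781493 = -7908653/2*781493 = -6180556958929/2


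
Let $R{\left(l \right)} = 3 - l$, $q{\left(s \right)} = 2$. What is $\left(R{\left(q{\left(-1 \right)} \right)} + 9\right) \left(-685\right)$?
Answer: $-6850$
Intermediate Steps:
$\left(R{\left(q{\left(-1 \right)} \right)} + 9\right) \left(-685\right) = \left(\left(3 - 2\right) + 9\right) \left(-685\right) = \left(1 + 9\right) \left(-685\right) = 10 \left(-685\right) = -6850$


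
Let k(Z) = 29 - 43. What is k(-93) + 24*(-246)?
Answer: -5918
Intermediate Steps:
k(Z) = -14
k(-93) + 24*(-246) = -14 + 24*(-246) = -14 - 5904 = -5918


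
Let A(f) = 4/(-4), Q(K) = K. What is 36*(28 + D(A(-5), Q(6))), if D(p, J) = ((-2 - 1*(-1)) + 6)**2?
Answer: 1908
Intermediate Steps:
A(f) = -1 (A(f) = 4*(-1/4) = -1)
D(p, J) = 25 (D(p, J) = ((-2 + 1) + 6)**2 = (-1 + 6)**2 = 5**2 = 25)
36*(28 + D(A(-5), Q(6))) = 36*(28 + 25) = 36*53 = 1908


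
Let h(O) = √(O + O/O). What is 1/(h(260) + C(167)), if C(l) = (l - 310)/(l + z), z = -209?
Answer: -6006/439955 + 5292*√29/439955 ≈ 0.051124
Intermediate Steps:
h(O) = √(1 + O) (h(O) = √(O + 1) = √(1 + O))
C(l) = (-310 + l)/(-209 + l) (C(l) = (l - 310)/(l - 209) = (-310 + l)/(-209 + l))
1/(h(260) + C(167)) = 1/(√(1 + 260) + (-310 + 167)/(-209 + 167)) = 1/(√261 - 143/(-42)) = 1/(3*√29 - 1/42*(-143)) = 1/(3*√29 + 143/42) = 1/(143/42 + 3*√29)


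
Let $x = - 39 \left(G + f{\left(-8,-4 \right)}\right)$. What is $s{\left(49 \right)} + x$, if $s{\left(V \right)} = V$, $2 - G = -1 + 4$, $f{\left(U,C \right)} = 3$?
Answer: $-29$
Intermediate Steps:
$G = -1$ ($G = 2 - \left(-1 + 4\right) = 2 - 3 = -1$)
$x = -78$ ($x = - 39 \left(-1 + 3\right) = \left(-39\right) 2 = -78$)
$s{\left(49 \right)} + x = 49 - 78 = -29$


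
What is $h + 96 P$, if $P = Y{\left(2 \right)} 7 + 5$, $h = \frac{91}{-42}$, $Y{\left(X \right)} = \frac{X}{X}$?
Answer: $\frac{6899}{6} \approx 1149.8$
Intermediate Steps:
$Y{\left(X \right)} = 1$
$h = - \frac{13}{6}$ ($h = 91 \left(- \frac{1}{42}\right) = - \frac{13}{6} \approx -2.1667$)
$P = 12$ ($P = 1 \cdot 7 + 5 = 7 + 5 = 12$)
$h + 96 P = - \frac{13}{6} + 96 \cdot 12 = - \frac{13}{6} + 1152 = \frac{6899}{6}$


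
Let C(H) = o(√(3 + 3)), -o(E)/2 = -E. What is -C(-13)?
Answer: -2*√6 ≈ -4.8990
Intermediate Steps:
o(E) = 2*E (o(E) = -(-2)*E = 2*E)
C(H) = 2*√6 (C(H) = 2*√(3 + 3) = 2*√6)
-C(-13) = -2*√6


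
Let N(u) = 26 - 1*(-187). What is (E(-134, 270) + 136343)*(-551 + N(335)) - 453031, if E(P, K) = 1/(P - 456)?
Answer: -13728404506/295 ≈ -4.6537e+7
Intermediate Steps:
E(P, K) = 1/(-456 + P)
N(u) = 213 (N(u) = 26 + 187 = 213)
(E(-134, 270) + 136343)*(-551 + N(335)) - 453031 = (1/(-456 - 134) + 136343)*(-551 + 213) - 453031 = (1/(-590) + 136343)*(-338) - 453031 = (-1/590 + 136343)*(-338) - 453031 = (80442369/590)*(-338) - 453031 = -13594760361/295 - 453031 = -13728404506/295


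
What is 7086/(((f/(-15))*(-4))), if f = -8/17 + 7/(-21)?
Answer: -2710395/82 ≈ -33054.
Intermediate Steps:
f = -41/51 (f = -8*1/17 + 7*(-1/21) = -8/17 - 1/3 = -41/51 ≈ -0.80392)
7086/(((f/(-15))*(-4))) = 7086/((-41/51/(-15)*(-4))) = 7086/((-41/51*(-1/15)*(-4))) = 7086/(((41/765)*(-4))) = 7086/(-164/765) = 7086*(-765/164) = -2710395/82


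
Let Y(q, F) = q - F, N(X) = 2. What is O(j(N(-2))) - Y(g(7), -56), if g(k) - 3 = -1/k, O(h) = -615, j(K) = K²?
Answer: -4717/7 ≈ -673.86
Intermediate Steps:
g(k) = 3 - 1/k
O(j(N(-2))) - Y(g(7), -56) = -615 - ((3 - 1/7) - 1*(-56)) = -615 - ((3 - 1*⅐) + 56) = -615 - ((3 - ⅐) + 56) = -615 - (20/7 + 56) = -615 - 1*412/7 = -615 - 412/7 = -4717/7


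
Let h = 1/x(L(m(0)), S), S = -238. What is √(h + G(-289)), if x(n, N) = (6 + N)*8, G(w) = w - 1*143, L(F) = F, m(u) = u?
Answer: I*√23251997/232 ≈ 20.785*I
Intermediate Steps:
G(w) = -143 + w (G(w) = w - 143 = -143 + w)
x(n, N) = 48 + 8*N
h = -1/1856 (h = 1/(48 + 8*(-238)) = 1/(48 - 1904) = 1/(-1856) = -1/1856 ≈ -0.00053879)
√(h + G(-289)) = √(-1/1856 + (-143 - 289)) = √(-1/1856 - 432) = √(-801793/1856) = I*√23251997/232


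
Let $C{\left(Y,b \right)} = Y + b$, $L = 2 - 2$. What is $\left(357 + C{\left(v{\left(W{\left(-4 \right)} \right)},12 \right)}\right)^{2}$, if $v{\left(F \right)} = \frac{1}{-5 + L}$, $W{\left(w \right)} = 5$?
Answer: $\frac{3400336}{25} \approx 1.3601 \cdot 10^{5}$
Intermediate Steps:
$L = 0$ ($L = 2 - 2 = 0$)
$v{\left(F \right)} = - \frac{1}{5}$ ($v{\left(F \right)} = \frac{1}{-5 + 0} = \frac{1}{-5} = - \frac{1}{5}$)
$\left(357 + C{\left(v{\left(W{\left(-4 \right)} \right)},12 \right)}\right)^{2} = \left(357 + \left(- \frac{1}{5} + 12\right)\right)^{2} = \left(357 + \frac{59}{5}\right)^{2} = \left(\frac{1844}{5}\right)^{2} = \frac{3400336}{25}$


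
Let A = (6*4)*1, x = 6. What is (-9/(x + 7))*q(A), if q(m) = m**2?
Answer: -5184/13 ≈ -398.77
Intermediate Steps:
A = 24 (A = 24*1 = 24)
(-9/(x + 7))*q(A) = (-9/(6 + 7))*24**2 = (-9/13)*576 = ((1/13)*(-9))*576 = -9/13*576 = -5184/13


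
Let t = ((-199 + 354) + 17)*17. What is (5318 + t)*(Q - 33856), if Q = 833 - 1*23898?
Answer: -469142882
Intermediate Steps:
t = 2924 (t = (155 + 17)*17 = 172*17 = 2924)
Q = -23065 (Q = 833 - 23898 = -23065)
(5318 + t)*(Q - 33856) = (5318 + 2924)*(-23065 - 33856) = 8242*(-56921) = -469142882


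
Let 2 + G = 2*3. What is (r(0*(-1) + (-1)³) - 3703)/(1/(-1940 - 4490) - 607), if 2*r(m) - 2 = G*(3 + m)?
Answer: 23778140/3903011 ≈ 6.0923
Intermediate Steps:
G = 4 (G = -2 + 2*3 = -2 + 6 = 4)
r(m) = 7 + 2*m (r(m) = 1 + (4*(3 + m))/2 = 1 + (12 + 4*m)/2 = 1 + (6 + 2*m) = 7 + 2*m)
(r(0*(-1) + (-1)³) - 3703)/(1/(-1940 - 4490) - 607) = ((7 + 2*(0*(-1) + (-1)³)) - 3703)/(1/(-1940 - 4490) - 607) = ((7 + 2*(0 - 1)) - 3703)/(1/(-6430) - 607) = ((7 + 2*(-1)) - 3703)/(-1/6430 - 607) = ((7 - 2) - 3703)/(-3903011/6430) = (5 - 3703)*(-6430/3903011) = -3698*(-6430/3903011) = 23778140/3903011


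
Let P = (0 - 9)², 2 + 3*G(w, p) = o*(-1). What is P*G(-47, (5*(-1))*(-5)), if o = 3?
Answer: -135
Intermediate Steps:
G(w, p) = -5/3 (G(w, p) = -⅔ + (3*(-1))/3 = -⅔ + (⅓)*(-3) = -⅔ - 1 = -5/3)
P = 81 (P = (-9)² = 81)
P*G(-47, (5*(-1))*(-5)) = 81*(-5/3) = -135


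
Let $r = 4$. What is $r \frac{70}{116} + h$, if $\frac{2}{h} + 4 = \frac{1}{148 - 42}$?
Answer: $\frac{23462}{12267} \approx 1.9126$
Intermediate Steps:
$h = - \frac{212}{423}$ ($h = \frac{2}{-4 + \frac{1}{148 - 42}} = \frac{2}{-4 + \frac{1}{106}} = \frac{2}{- \frac{423}{106}} = 2 \left(- \frac{106}{423}\right) = - \frac{212}{423} \approx -0.50118$)
$r \frac{70}{116} + h = 4 \cdot \frac{70}{116} - \frac{212}{423} = 4 \cdot 70 \cdot \frac{1}{116} - \frac{212}{423} = 4 \cdot \frac{35}{58} - \frac{212}{423} = \frac{70}{29} - \frac{212}{423} = \frac{23462}{12267}$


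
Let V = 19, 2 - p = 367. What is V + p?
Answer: -346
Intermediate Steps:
p = -365 (p = 2 - 1*367 = 2 - 367 = -365)
V + p = 19 - 365 = -346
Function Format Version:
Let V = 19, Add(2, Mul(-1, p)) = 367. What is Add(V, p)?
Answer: -346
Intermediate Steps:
p = -365 (p = Add(2, Mul(-1, 367)) = Add(2, -367) = -365)
Add(V, p) = Add(19, -365) = -346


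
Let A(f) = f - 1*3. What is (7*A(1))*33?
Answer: -462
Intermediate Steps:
A(f) = -3 + f (A(f) = f - 3 = -3 + f)
(7*A(1))*33 = (7*(-3 + 1))*33 = (7*(-2))*33 = -14*33 = -462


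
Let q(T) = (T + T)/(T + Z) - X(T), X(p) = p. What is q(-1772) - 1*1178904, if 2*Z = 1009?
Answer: -2984022532/2535 ≈ -1.1771e+6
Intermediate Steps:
Z = 1009/2 (Z = (1/2)*1009 = 1009/2 ≈ 504.50)
q(T) = -T + 2*T/(1009/2 + T) (q(T) = (T + T)/(T + 1009/2) - T = (2*T)/(1009/2 + T) - T = 2*T/(1009/2 + T) - T = -T + 2*T/(1009/2 + T))
q(-1772) - 1*1178904 = -1772*(-1005 - 2*(-1772))/(1009 + 2*(-1772)) - 1*1178904 = -1772*(-1005 + 3544)/(1009 - 3544) - 1178904 = -1772*2539/(-2535) - 1178904 = -1772*(-1/2535)*2539 - 1178904 = 4499108/2535 - 1178904 = -2984022532/2535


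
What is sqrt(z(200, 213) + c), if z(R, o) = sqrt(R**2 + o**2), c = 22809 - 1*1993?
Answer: sqrt(20816 + sqrt(85369)) ≈ 145.29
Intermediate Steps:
c = 20816 (c = 22809 - 1993 = 20816)
sqrt(z(200, 213) + c) = sqrt(sqrt(200**2 + 213**2) + 20816) = sqrt(sqrt(40000 + 45369) + 20816) = sqrt(sqrt(85369) + 20816) = sqrt(20816 + sqrt(85369))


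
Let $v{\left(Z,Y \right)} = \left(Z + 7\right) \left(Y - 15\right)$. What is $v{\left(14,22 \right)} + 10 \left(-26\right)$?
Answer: $-113$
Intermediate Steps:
$v{\left(Z,Y \right)} = \left(-15 + Y\right) \left(7 + Z\right)$ ($v{\left(Z,Y \right)} = \left(7 + Z\right) \left(-15 + Y\right) = \left(-15 + Y\right) \left(7 + Z\right)$)
$v{\left(14,22 \right)} + 10 \left(-26\right) = \left(-105 - 210 + 7 \cdot 22 + 22 \cdot 14\right) + 10 \left(-26\right) = \left(-105 - 210 + 154 + 308\right) - 260 = 147 - 260 = -113$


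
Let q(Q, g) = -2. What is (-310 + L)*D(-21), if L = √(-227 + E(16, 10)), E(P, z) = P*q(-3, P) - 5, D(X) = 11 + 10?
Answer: -6510 + 42*I*√66 ≈ -6510.0 + 341.21*I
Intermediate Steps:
D(X) = 21
E(P, z) = -5 - 2*P (E(P, z) = P*(-2) - 5 = -2*P - 5 = -5 - 2*P)
L = 2*I*√66 (L = √(-227 + (-5 - 2*16)) = √(-227 + (-5 - 32)) = √(-227 - 37) = √(-264) = 2*I*√66 ≈ 16.248*I)
(-310 + L)*D(-21) = (-310 + 2*I*√66)*21 = -6510 + 42*I*√66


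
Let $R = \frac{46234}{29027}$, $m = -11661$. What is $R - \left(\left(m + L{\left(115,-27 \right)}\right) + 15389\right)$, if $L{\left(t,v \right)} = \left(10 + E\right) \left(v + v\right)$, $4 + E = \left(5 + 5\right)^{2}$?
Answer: $\frac{57984126}{29027} \approx 1997.6$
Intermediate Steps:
$R = \frac{46234}{29027}$ ($R = 46234 \cdot \frac{1}{29027} = \frac{46234}{29027} \approx 1.5928$)
$E = 96$ ($E = -4 + \left(5 + 5\right)^{2} = -4 + 10^{2} = -4 + 100 = 96$)
$L{\left(t,v \right)} = 212 v$ ($L{\left(t,v \right)} = \left(10 + 96\right) \left(v + v\right) = 106 \cdot 2 v = 212 v$)
$R - \left(\left(m + L{\left(115,-27 \right)}\right) + 15389\right) = \frac{46234}{29027} - \left(\left(-11661 + 212 \left(-27\right)\right) + 15389\right) = \frac{46234}{29027} - \left(\left(-11661 - 5724\right) + 15389\right) = \frac{46234}{29027} - \left(-17385 + 15389\right) = \frac{46234}{29027} - -1996 = \frac{46234}{29027} + 1996 = \frac{57984126}{29027}$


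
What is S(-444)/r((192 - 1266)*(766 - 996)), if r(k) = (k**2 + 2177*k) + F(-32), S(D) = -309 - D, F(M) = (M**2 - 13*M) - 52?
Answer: 135/61556644328 ≈ 2.1931e-9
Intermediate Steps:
F(M) = -52 + M**2 - 13*M
r(k) = 1388 + k**2 + 2177*k (r(k) = (k**2 + 2177*k) + (-52 + (-32)**2 - 13*(-32)) = (k**2 + 2177*k) + (-52 + 1024 + 416) = (k**2 + 2177*k) + 1388 = 1388 + k**2 + 2177*k)
S(-444)/r((192 - 1266)*(766 - 996)) = (-309 - 1*(-444))/(1388 + ((192 - 1266)*(766 - 996))**2 + 2177*((192 - 1266)*(766 - 996))) = (-309 + 444)/(1388 + (-1074*(-230))**2 + 2177*(-1074*(-230))) = 135/(1388 + 247020**2 + 2177*247020) = 135/(1388 + 61018880400 + 537762540) = 135/61556644328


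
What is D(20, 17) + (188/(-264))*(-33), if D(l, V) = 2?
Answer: 51/2 ≈ 25.500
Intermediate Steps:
D(20, 17) + (188/(-264))*(-33) = 2 + (188/(-264))*(-33) = 2 + (188*(-1/264))*(-33) = 2 - 47/66*(-33) = 2 + 47/2 = 51/2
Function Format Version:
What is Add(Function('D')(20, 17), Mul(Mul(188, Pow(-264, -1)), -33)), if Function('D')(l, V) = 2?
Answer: Rational(51, 2) ≈ 25.500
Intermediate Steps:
Add(Function('D')(20, 17), Mul(Mul(188, Pow(-264, -1)), -33)) = Add(2, Mul(Mul(188, Pow(-264, -1)), -33)) = Add(2, Mul(Mul(188, Rational(-1, 264)), -33)) = Add(2, Mul(Rational(-47, 66), -33)) = Add(2, Rational(47, 2)) = Rational(51, 2)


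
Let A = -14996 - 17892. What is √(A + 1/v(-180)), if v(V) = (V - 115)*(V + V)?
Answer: I*√412139260682/3540 ≈ 181.35*I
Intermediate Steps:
v(V) = 2*V*(-115 + V) (v(V) = (-115 + V)*(2*V) = 2*V*(-115 + V))
A = -32888
√(A + 1/v(-180)) = √(-32888 + 1/(2*(-180)*(-115 - 180))) = √(-32888 + 1/(2*(-180)*(-295))) = √(-32888 + 1/106200) = √(-3492705599/106200) = I*√412139260682/3540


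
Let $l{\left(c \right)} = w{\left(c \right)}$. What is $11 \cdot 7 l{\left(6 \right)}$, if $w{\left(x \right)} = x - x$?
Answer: $0$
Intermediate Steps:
$w{\left(x \right)} = 0$
$l{\left(c \right)} = 0$
$11 \cdot 7 l{\left(6 \right)} = 11 \cdot 7 \cdot 0 = 77 \cdot 0 = 0$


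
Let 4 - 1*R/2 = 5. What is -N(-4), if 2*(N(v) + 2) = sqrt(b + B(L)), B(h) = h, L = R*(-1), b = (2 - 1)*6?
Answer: 2 - sqrt(2) ≈ 0.58579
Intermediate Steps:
b = 6 (b = 1*6 = 6)
R = -2 (R = 8 - 2*5 = 8 - 10 = -2)
L = 2 (L = -2*(-1) = 2)
N(v) = -2 + sqrt(2) (N(v) = -2 + sqrt(6 + 2)/2 = -2 + sqrt(8)/2 = -2 + (2*sqrt(2))/2 = -2 + sqrt(2))
-N(-4) = -(-2 + sqrt(2)) = 2 - sqrt(2)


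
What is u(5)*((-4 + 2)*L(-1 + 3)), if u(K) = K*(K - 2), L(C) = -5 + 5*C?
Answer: -150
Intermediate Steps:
u(K) = K*(-2 + K)
u(5)*((-4 + 2)*L(-1 + 3)) = (5*(-2 + 5))*((-4 + 2)*(-5 + 5*(-1 + 3))) = (5*3)*(-2*(-5 + 5*2)) = 15*(-2*(-5 + 10)) = 15*(-2*5) = 15*(-10) = -150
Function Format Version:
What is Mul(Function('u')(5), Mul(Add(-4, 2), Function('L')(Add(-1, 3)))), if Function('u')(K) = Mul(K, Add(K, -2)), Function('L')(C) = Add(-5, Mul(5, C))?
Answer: -150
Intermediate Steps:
Function('u')(K) = Mul(K, Add(-2, K))
Mul(Function('u')(5), Mul(Add(-4, 2), Function('L')(Add(-1, 3)))) = Mul(Mul(5, Add(-2, 5)), Mul(Add(-4, 2), Add(-5, Mul(5, Add(-1, 3))))) = Mul(Mul(5, 3), Mul(-2, Add(-5, Mul(5, 2)))) = Mul(15, Mul(-2, Add(-5, 10))) = Mul(15, Mul(-2, 5)) = Mul(15, -10) = -150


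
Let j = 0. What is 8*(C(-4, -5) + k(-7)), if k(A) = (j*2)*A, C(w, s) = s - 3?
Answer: -64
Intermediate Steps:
C(w, s) = -3 + s
k(A) = 0 (k(A) = (0*2)*A = 0*A = 0)
8*(C(-4, -5) + k(-7)) = 8*((-3 - 5) + 0) = 8*(-8 + 0) = 8*(-8) = -64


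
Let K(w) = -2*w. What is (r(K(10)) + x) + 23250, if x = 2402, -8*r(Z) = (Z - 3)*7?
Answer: 205377/8 ≈ 25672.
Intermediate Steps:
r(Z) = 21/8 - 7*Z/8 (r(Z) = -(Z - 3)*7/8 = -(-3 + Z)*7/8 = -(-21 + 7*Z)/8 = 21/8 - 7*Z/8)
(r(K(10)) + x) + 23250 = ((21/8 - (-7)*10/4) + 2402) + 23250 = ((21/8 - 7/8*(-20)) + 2402) + 23250 = ((21/8 + 35/2) + 2402) + 23250 = (161/8 + 2402) + 23250 = 19377/8 + 23250 = 205377/8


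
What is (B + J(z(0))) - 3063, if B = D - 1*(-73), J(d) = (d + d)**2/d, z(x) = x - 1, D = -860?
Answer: -3854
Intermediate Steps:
z(x) = -1 + x
J(d) = 4*d (J(d) = (2*d)**2/d = (4*d**2)/d = 4*d)
B = -787 (B = -860 - 1*(-73) = -860 + 73 = -787)
(B + J(z(0))) - 3063 = (-787 + 4*(-1 + 0)) - 3063 = (-787 + 4*(-1)) - 3063 = (-787 - 4) - 3063 = -791 - 3063 = -3854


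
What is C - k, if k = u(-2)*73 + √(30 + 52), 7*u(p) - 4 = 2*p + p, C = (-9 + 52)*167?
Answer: 50413/7 - √82 ≈ 7192.8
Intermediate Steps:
C = 7181 (C = 43*167 = 7181)
u(p) = 4/7 + 3*p/7 (u(p) = 4/7 + (2*p + p)/7 = 4/7 + (3*p)/7 = 4/7 + 3*p/7)
k = -146/7 + √82 (k = (4/7 + (3/7)*(-2))*73 + √(30 + 52) = (4/7 - 6/7)*73 + √82 = -2/7*73 + √82 = -146/7 + √82 ≈ -11.802)
C - k = 7181 - (-146/7 + √82) = 7181 + (146/7 - √82) = 50413/7 - √82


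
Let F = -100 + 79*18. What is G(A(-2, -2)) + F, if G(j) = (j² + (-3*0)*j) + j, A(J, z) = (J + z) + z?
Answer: 1352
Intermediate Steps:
A(J, z) = J + 2*z
F = 1322 (F = -100 + 1422 = 1322)
G(j) = j + j² (G(j) = (j² + 0*j) + j = (j² + 0) + j = j² + j = j + j²)
G(A(-2, -2)) + F = (-2 + 2*(-2))*(1 + (-2 + 2*(-2))) + 1322 = (-2 - 4)*(1 + (-2 - 4)) + 1322 = -6*(1 - 6) + 1322 = -6*(-5) + 1322 = 30 + 1322 = 1352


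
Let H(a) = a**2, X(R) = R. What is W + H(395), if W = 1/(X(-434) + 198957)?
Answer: 30974551076/198523 ≈ 1.5603e+5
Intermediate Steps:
W = 1/198523 (W = 1/(-434 + 198957) = 1/198523 ≈ 5.0372e-6)
W + H(395) = 1/198523 + 395**2 = 1/198523 + 156025 = 30974551076/198523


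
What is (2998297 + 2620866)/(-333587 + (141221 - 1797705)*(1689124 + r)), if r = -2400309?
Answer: 5619163/1178066239953 ≈ 4.7698e-6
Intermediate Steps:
(2998297 + 2620866)/(-333587 + (141221 - 1797705)*(1689124 + r)) = (2998297 + 2620866)/(-333587 + (141221 - 1797705)*(1689124 - 2400309)) = 5619163/(-333587 - 1656484*(-711185)) = 5619163/(-333587 + 1178066573540) = 5619163/1178066239953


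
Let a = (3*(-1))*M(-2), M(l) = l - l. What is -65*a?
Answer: 0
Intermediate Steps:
M(l) = 0
a = 0 (a = (3*(-1))*0 = -3*0 = 0)
-65*a = -65*0 = 0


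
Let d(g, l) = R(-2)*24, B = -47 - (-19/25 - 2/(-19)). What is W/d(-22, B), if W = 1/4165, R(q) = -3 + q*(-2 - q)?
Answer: -1/299880 ≈ -3.3347e-6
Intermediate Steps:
W = 1/4165 ≈ 0.00024010
B = -22014/475 (B = -47 - (-19*1/25 - 2*(-1/19)) = -47 - (-19/25 + 2/19) = -47 - 1*(-311/475) = -47 + 311/475 = -22014/475 ≈ -46.345)
d(g, l) = -72 (d(g, l) = (-3 - 1*(-2)**2 - 2*(-2))*24 = (-3 - 1*4 + 4)*24 = (-3 - 4 + 4)*24 = -3*24 = -72)
W/d(-22, B) = (1/4165)/(-72) = (1/4165)*(-1/72) = -1/299880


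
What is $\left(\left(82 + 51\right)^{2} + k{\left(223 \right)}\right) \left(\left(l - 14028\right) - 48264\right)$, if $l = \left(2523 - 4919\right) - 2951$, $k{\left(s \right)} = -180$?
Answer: $-1184291251$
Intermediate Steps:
$l = -5347$ ($l = -2396 - 2951 = -5347$)
$\left(\left(82 + 51\right)^{2} + k{\left(223 \right)}\right) \left(\left(l - 14028\right) - 48264\right) = \left(\left(82 + 51\right)^{2} - 180\right) \left(\left(-5347 - 14028\right) - 48264\right) = \left(133^{2} - 180\right) \left(-19375 - 48264\right) = \left(17689 - 180\right) \left(-67639\right) = 17509 \left(-67639\right) = -1184291251$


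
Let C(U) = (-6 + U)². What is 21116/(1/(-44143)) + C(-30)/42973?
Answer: -40056146945828/42973 ≈ -9.3212e+8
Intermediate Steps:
21116/(1/(-44143)) + C(-30)/42973 = 21116/(1/(-44143)) + (-6 - 30)²/42973 = 21116/(-1/44143) + (-36)²*(1/42973) = 21116*(-44143) + 1296*(1/42973) = -932123588 + 1296/42973 = -40056146945828/42973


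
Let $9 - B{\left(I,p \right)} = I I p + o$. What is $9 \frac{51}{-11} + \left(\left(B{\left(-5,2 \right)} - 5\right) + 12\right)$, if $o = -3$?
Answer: $- \frac{800}{11} \approx -72.727$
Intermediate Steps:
$B{\left(I,p \right)} = 12 - p I^{2}$ ($B{\left(I,p \right)} = 9 - \left(I I p - 3\right) = 9 - \left(I^{2} p - 3\right) = 9 - \left(p I^{2} - 3\right) = 9 - \left(-3 + p I^{2}\right) = 12 - p I^{2}$)
$9 \frac{51}{-11} + \left(\left(B{\left(-5,2 \right)} - 5\right) + 12\right) = 9 \frac{51}{-11} + \left(\left(\left(12 - 2 \left(-5\right)^{2}\right) - 5\right) + 12\right) = 9 \cdot 51 \left(- \frac{1}{11}\right) + \left(\left(\left(12 - 2 \cdot 25\right) - 5\right) + 12\right) = 9 \left(- \frac{51}{11}\right) + \left(\left(\left(12 - 50\right) - 5\right) + 12\right) = - \frac{459}{11} + \left(\left(-38 - 5\right) + 12\right) = - \frac{459}{11} + \left(-43 + 12\right) = - \frac{459}{11} - 31 = - \frac{800}{11}$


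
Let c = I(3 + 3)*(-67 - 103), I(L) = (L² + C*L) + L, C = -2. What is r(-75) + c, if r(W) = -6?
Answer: -5106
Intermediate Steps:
I(L) = L² - L (I(L) = (L² - 2*L) + L = L² - L)
c = -5100 (c = ((3 + 3)*(-1 + (3 + 3)))*(-67 - 103) = (6*(-1 + 6))*(-170) = (6*5)*(-170) = 30*(-170) = -5100)
r(-75) + c = -6 - 5100 = -5106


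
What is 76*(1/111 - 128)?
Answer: -1079732/111 ≈ -9727.3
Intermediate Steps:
76*(1/111 - 128) = 76*(-14207/111) = -1079732/111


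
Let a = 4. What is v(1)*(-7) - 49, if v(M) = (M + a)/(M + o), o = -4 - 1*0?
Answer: -112/3 ≈ -37.333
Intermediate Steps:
o = -4 (o = -4 + 0 = -4)
v(M) = (4 + M)/(-4 + M) (v(M) = (M + 4)/(M - 4) = (4 + M)/(-4 + M))
v(1)*(-7) - 49 = ((4 + 1)/(-4 + 1))*(-7) - 49 = (5/(-3))*(-7) - 49 = -⅓*5*(-7) - 49 = -5/3*(-7) - 49 = 35/3 - 49 = -112/3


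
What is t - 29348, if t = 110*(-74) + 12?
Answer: -37476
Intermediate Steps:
t = -8128 (t = -8140 + 12 = -8128)
t - 29348 = -8128 - 29348 = -37476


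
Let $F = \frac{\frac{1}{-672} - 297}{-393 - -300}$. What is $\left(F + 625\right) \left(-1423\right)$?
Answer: $- \frac{55866389455}{62496} \approx -8.9392 \cdot 10^{5}$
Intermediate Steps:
$F = \frac{199585}{62496}$ ($F = \frac{- \frac{1}{672} - 297}{-393 + 300} = - \frac{199585}{672 \left(-93\right)} = \left(- \frac{199585}{672}\right) \left(- \frac{1}{93}\right) = \frac{199585}{62496} \approx 3.1936$)
$\left(F + 625\right) \left(-1423\right) = \left(\frac{199585}{62496} + 625\right) \left(-1423\right) = \frac{39259585}{62496} \left(-1423\right) = - \frac{55866389455}{62496}$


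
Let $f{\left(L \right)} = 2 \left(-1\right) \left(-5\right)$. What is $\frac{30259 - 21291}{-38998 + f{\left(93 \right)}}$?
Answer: $- \frac{118}{513} \approx -0.23002$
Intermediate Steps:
$f{\left(L \right)} = 10$ ($f{\left(L \right)} = \left(-2\right) \left(-5\right) = 10$)
$\frac{30259 - 21291}{-38998 + f{\left(93 \right)}} = \frac{30259 - 21291}{-38998 + 10} = \frac{8968}{-38988} = 8968 \left(- \frac{1}{38988}\right) = - \frac{118}{513}$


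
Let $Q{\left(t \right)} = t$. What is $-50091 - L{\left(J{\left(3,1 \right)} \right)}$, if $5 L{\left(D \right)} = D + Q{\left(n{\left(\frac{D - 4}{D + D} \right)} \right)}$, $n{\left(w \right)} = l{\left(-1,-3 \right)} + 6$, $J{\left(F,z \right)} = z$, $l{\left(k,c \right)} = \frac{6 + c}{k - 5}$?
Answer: $- \frac{500923}{10} \approx -50092.0$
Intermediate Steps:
$l{\left(k,c \right)} = \frac{6 + c}{-5 + k}$
$n{\left(w \right)} = \frac{11}{2}$ ($n{\left(w \right)} = \frac{6 - 3}{-5 - 1} + 6 = \frac{1}{-6} \cdot 3 + 6 = \left(- \frac{1}{6}\right) 3 + 6 = - \frac{1}{2} + 6 = \frac{11}{2}$)
$L{\left(D \right)} = \frac{11}{10} + \frac{D}{5}$ ($L{\left(D \right)} = \frac{D + \frac{11}{2}}{5} = \frac{\frac{11}{2} + D}{5} = \frac{11}{10} + \frac{D}{5}$)
$-50091 - L{\left(J{\left(3,1 \right)} \right)} = -50091 - \left(\frac{11}{10} + \frac{1}{5} \cdot 1\right) = -50091 - \left(\frac{11}{10} + \frac{1}{5}\right) = -50091 - \frac{13}{10} = - \frac{500923}{10}$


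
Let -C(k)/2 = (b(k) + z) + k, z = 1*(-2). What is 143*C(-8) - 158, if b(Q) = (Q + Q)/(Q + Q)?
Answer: 2416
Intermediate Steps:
b(Q) = 1 (b(Q) = (2*Q)/((2*Q)) = (2*Q)*(1/(2*Q)) = 1)
z = -2
C(k) = 2 - 2*k (C(k) = -2*((1 - 2) + k) = -2*(-1 + k) = 2 - 2*k)
143*C(-8) - 158 = 143*(2 - 2*(-8)) - 158 = 143*(2 + 16) - 158 = 143*18 - 158 = 2574 - 158 = 2416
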